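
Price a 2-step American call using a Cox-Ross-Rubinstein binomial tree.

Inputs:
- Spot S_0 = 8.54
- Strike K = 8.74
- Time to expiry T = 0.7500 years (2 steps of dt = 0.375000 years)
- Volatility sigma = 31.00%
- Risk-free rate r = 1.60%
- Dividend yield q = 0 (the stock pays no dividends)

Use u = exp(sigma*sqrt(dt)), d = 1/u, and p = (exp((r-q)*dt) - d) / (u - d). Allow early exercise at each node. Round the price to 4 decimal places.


Answer: Price = V(0,0) = 0.8117

Derivation:
dt = T/N = 0.375000
u = exp(sigma*sqrt(dt)) = 1.209051; d = 1/u = 0.827095
p = (exp((r-q)*dt) - d) / (u - d) = 0.468439
Discount per step: exp(-r*dt) = 0.994018
Stock lattice S(k, i) with i counting down-moves:
  k=0: S(0,0) = 8.5400
  k=1: S(1,0) = 10.3253; S(1,1) = 7.0634
  k=2: S(2,0) = 12.4838; S(2,1) = 8.5400; S(2,2) = 5.8421
Terminal payoffs V(N, i) = max(S_T - K, 0):
  V(2,0) = 3.743801; V(2,1) = 0.000000; V(2,2) = 0.000000
Backward induction: V(k, i) = exp(-r*dt) * [p * V(k+1, i) + (1-p) * V(k+1, i+1)]; then take max(V_cont, immediate exercise) for American.
  V(1,0) = exp(-r*dt) * [p*3.743801 + (1-p)*0.000000] = 1.743252; exercise = 1.585292; V(1,0) = max -> 1.743252
  V(1,1) = exp(-r*dt) * [p*0.000000 + (1-p)*0.000000] = 0.000000; exercise = 0.000000; V(1,1) = max -> 0.000000
  V(0,0) = exp(-r*dt) * [p*1.743252 + (1-p)*0.000000] = 0.811722; exercise = 0.000000; V(0,0) = max -> 0.811722


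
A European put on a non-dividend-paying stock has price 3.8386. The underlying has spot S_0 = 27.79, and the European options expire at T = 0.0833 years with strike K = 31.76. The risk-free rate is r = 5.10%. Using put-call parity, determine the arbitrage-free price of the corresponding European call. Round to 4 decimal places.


Put-call parity: C - P = S_0 * exp(-qT) - K * exp(-rT).
S_0 * exp(-qT) = 27.7900 * 1.00000000 = 27.79000000
K * exp(-rT) = 31.7600 * 0.99576071 = 31.62536019
C = P + S*exp(-qT) - K*exp(-rT)
C = 3.8386 + 27.79000000 - 31.62536019 = 0.0032

Answer: Call price = 0.0032


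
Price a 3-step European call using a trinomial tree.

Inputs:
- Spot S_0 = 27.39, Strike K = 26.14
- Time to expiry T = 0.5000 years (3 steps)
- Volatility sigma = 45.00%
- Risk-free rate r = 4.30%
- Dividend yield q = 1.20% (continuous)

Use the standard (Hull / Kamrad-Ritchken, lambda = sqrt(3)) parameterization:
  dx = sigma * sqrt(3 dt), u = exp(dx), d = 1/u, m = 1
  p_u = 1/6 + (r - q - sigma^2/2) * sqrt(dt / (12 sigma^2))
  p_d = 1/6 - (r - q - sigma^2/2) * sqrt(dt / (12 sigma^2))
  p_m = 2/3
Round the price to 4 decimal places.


Answer: Price = V(0,0) = 4.1076

Derivation:
dt = T/N = 0.166667; dx = sigma*sqrt(3*dt) = 0.318198
u = exp(dx) = 1.374648; d = 1/u = 0.727459
p_u = 0.148269, p_m = 0.666667, p_d = 0.185065
Discount per step: exp(-r*dt) = 0.992859
Stock lattice S(k, j) with j the centered position index:
  k=0: S(0,+0) = 27.3900
  k=1: S(1,-1) = 19.9251; S(1,+0) = 27.3900; S(1,+1) = 37.6516
  k=2: S(2,-2) = 14.4947; S(2,-1) = 19.9251; S(2,+0) = 27.3900; S(2,+1) = 37.6516; S(2,+2) = 51.7577
  k=3: S(3,-3) = 10.5443; S(3,-2) = 14.4947; S(3,-1) = 19.9251; S(3,+0) = 27.3900; S(3,+1) = 37.6516; S(3,+2) = 51.7577; S(3,+3) = 71.1487
Terminal payoffs V(N, j) = max(S_T - K, 0):
  V(3,-3) = 0.000000; V(3,-2) = 0.000000; V(3,-1) = 0.000000; V(3,+0) = 1.250000; V(3,+1) = 11.511622; V(3,+2) = 25.617745; V(3,+3) = 45.008706
Backward induction: V(k, j) = exp(-r*dt) * [p_u * V(k+1, j+1) + p_m * V(k+1, j) + p_d * V(k+1, j-1)]
  V(2,-2) = exp(-r*dt) * [p_u*0.000000 + p_m*0.000000 + p_d*0.000000] = 0.000000
  V(2,-1) = exp(-r*dt) * [p_u*1.250000 + p_m*0.000000 + p_d*0.000000] = 0.184013
  V(2,+0) = exp(-r*dt) * [p_u*11.511622 + p_m*1.250000 + p_d*0.000000] = 2.522008
  V(2,+1) = exp(-r*dt) * [p_u*25.617745 + p_m*11.511622 + p_d*1.250000] = 11.620478
  V(2,+2) = exp(-r*dt) * [p_u*45.008706 + p_m*25.617745 + p_d*11.511622] = 25.697450
  V(1,-1) = exp(-r*dt) * [p_u*2.522008 + p_m*0.184013 + p_d*0.000000] = 0.493064
  V(1,+0) = exp(-r*dt) * [p_u*11.620478 + p_m*2.522008 + p_d*0.184013] = 3.413794
  V(1,+1) = exp(-r*dt) * [p_u*25.697450 + p_m*11.620478 + p_d*2.522008] = 11.937987
  V(0,+0) = exp(-r*dt) * [p_u*11.937987 + p_m*3.413794 + p_d*0.493064] = 4.107599


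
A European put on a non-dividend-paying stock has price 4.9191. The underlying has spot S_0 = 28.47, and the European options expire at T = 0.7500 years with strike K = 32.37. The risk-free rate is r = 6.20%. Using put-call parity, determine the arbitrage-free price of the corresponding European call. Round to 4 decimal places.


Answer: Call price = 2.4898

Derivation:
Put-call parity: C - P = S_0 * exp(-qT) - K * exp(-rT).
S_0 * exp(-qT) = 28.4700 * 1.00000000 = 28.47000000
K * exp(-rT) = 32.3700 * 0.95456456 = 30.89925483
C = P + S*exp(-qT) - K*exp(-rT)
C = 4.9191 + 28.47000000 - 30.89925483 = 2.4898


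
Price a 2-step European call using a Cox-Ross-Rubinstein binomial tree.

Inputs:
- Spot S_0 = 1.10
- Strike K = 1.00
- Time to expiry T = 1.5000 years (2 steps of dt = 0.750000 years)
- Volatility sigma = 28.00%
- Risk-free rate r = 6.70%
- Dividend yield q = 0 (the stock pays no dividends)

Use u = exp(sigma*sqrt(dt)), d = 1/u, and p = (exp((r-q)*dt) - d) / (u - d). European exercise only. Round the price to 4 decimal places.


Answer: Price = V(0,0) = 0.2561

Derivation:
dt = T/N = 0.750000
u = exp(sigma*sqrt(dt)) = 1.274415; d = 1/u = 0.784674
p = (exp((r-q)*dt) - d) / (u - d) = 0.544900
Discount per step: exp(-r*dt) = 0.950992
Stock lattice S(k, i) with i counting down-moves:
  k=0: S(0,0) = 1.1000
  k=1: S(1,0) = 1.4019; S(1,1) = 0.8631
  k=2: S(2,0) = 1.7865; S(2,1) = 1.1000; S(2,2) = 0.6773
Terminal payoffs V(N, i) = max(S_T - K, 0):
  V(2,0) = 0.786546; V(2,1) = 0.100000; V(2,2) = 0.000000
Backward induction: V(k, i) = exp(-r*dt) * [p * V(k+1, i) + (1-p) * V(k+1, i+1)].
  V(1,0) = exp(-r*dt) * [p*0.786546 + (1-p)*0.100000] = 0.450865
  V(1,1) = exp(-r*dt) * [p*0.100000 + (1-p)*0.000000] = 0.051820
  V(0,0) = exp(-r*dt) * [p*0.450865 + (1-p)*0.051820] = 0.256063


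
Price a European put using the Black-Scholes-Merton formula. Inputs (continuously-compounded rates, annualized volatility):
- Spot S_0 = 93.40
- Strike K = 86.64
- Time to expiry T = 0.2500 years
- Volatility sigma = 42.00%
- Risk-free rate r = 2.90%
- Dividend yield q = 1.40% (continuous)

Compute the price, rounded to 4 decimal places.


d1 = (ln(S/K) + (r - q + 0.5*sigma^2) * T) / (sigma * sqrt(T)) = 0.48061782
d2 = d1 - sigma * sqrt(T) = 0.27061782
exp(-rT) = 0.99277622; exp(-qT) = 0.99650612
P = K * exp(-rT) * N(-d2) - S_0 * exp(-qT) * N(-d1)
N(-d1) = 0.31539407; N(-d2) = 0.39334249
P = 86.6400 * 0.99277622 * 0.39334249 - 93.4000 * 0.99650612 * 0.31539407 = 4.4781

Answer: Price = 4.4781


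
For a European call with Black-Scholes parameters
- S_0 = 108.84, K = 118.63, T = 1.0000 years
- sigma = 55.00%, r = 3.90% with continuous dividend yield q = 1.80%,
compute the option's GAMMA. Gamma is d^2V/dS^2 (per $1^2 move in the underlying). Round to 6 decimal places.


d1 = 0.1565809241; d2 = -0.3934190759
phi(d1) = 0.3940815836; exp(-qT) = 0.9821610324; exp(-rT) = 0.9617507091
Gamma = exp(-qT) * phi(d1) / (S * sigma * sqrt(T)) = 0.9821610324 * 0.3940815836 / (108.8400 * 0.5500 * 1.0000000000) = 0.006466

Answer: Gamma = 0.006466


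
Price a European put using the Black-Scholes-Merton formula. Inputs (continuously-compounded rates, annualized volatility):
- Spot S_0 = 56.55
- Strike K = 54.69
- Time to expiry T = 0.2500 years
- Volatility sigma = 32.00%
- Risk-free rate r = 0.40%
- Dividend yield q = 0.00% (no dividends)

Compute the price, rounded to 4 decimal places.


Answer: Price = 2.6690

Derivation:
d1 = (ln(S/K) + (r - q + 0.5*sigma^2) * T) / (sigma * sqrt(T)) = 0.29527703
d2 = d1 - sigma * sqrt(T) = 0.13527703
exp(-rT) = 0.99900050; exp(-qT) = 1.00000000
P = K * exp(-rT) * N(-d2) - S_0 * exp(-qT) * N(-d1)
N(-d1) = 0.38389113; N(-d2) = 0.44619642
P = 54.6900 * 0.99900050 * 0.44619642 - 56.5500 * 1.00000000 * 0.38389113 = 2.6690


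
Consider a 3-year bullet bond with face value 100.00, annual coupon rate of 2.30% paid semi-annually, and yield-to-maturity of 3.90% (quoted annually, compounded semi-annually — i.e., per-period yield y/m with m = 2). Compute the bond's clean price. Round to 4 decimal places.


Answer: Price = 95.5113

Derivation:
Coupon per period c = face * coupon_rate / m = 1.150000
Periods per year m = 2; per-period yield y/m = 0.019500
Number of cashflows N = 6
Cashflows (t years, CF_t, discount factor 1/(1+y/m)^(m*t), PV):
  t = 0.5000: CF_t = 1.150000, DF = 0.980873, PV = 1.128004
  t = 1.0000: CF_t = 1.150000, DF = 0.962112, PV = 1.106429
  t = 1.5000: CF_t = 1.150000, DF = 0.943709, PV = 1.085266
  t = 2.0000: CF_t = 1.150000, DF = 0.925659, PV = 1.064508
  t = 2.5000: CF_t = 1.150000, DF = 0.907954, PV = 1.044147
  t = 3.0000: CF_t = 101.150000, DF = 0.890588, PV = 90.082931
Price P = sum_t PV_t = 95.511284


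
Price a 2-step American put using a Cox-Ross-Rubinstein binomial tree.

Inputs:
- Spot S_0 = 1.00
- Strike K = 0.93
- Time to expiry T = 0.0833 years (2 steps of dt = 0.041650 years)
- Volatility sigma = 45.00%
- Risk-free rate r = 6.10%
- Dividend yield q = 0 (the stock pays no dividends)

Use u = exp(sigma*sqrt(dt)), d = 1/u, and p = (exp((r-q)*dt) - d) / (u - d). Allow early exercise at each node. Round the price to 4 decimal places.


dt = T/N = 0.041650
u = exp(sigma*sqrt(dt)) = 1.096187; d = 1/u = 0.912253
p = (exp((r-q)*dt) - d) / (u - d) = 0.490887
Discount per step: exp(-r*dt) = 0.997463
Stock lattice S(k, i) with i counting down-moves:
  k=0: S(0,0) = 1.0000
  k=1: S(1,0) = 1.0962; S(1,1) = 0.9123
  k=2: S(2,0) = 1.2016; S(2,1) = 1.0000; S(2,2) = 0.8322
Terminal payoffs V(N, i) = max(K - S_T, 0):
  V(2,0) = 0.000000; V(2,1) = 0.000000; V(2,2) = 0.097794
Backward induction: V(k, i) = exp(-r*dt) * [p * V(k+1, i) + (1-p) * V(k+1, i+1)]; then take max(V_cont, immediate exercise) for American.
  V(1,0) = exp(-r*dt) * [p*0.000000 + (1-p)*0.000000] = 0.000000; exercise = 0.000000; V(1,0) = max -> 0.000000
  V(1,1) = exp(-r*dt) * [p*0.000000 + (1-p)*0.097794] = 0.049662; exercise = 0.017747; V(1,1) = max -> 0.049662
  V(0,0) = exp(-r*dt) * [p*0.000000 + (1-p)*0.049662] = 0.025219; exercise = 0.000000; V(0,0) = max -> 0.025219

Answer: Price = V(0,0) = 0.0252


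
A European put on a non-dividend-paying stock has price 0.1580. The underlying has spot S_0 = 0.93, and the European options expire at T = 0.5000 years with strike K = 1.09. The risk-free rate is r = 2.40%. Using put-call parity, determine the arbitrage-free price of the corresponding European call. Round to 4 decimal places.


Answer: Call price = 0.0110

Derivation:
Put-call parity: C - P = S_0 * exp(-qT) - K * exp(-rT).
S_0 * exp(-qT) = 0.9300 * 1.00000000 = 0.93000000
K * exp(-rT) = 1.0900 * 0.98807171 = 1.07699817
C = P + S*exp(-qT) - K*exp(-rT)
C = 0.1580 + 0.93000000 - 1.07699817 = 0.0110


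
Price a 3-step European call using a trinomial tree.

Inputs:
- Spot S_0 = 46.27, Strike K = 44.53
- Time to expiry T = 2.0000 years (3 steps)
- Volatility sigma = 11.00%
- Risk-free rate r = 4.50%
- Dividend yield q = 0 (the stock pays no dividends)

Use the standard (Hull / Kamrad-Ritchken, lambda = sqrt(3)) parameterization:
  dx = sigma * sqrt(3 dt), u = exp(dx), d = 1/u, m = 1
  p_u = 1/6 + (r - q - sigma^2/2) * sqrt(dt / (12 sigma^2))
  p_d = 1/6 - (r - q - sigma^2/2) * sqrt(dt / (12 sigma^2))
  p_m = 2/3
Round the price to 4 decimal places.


Answer: Price = V(0,0) = 6.1922

Derivation:
dt = T/N = 0.666667; dx = sigma*sqrt(3*dt) = 0.155563
u = exp(dx) = 1.168316; d = 1/u = 0.855933
p_u = 0.250127, p_m = 0.666667, p_d = 0.083207
Discount per step: exp(-r*dt) = 0.970446
Stock lattice S(k, j) with j the centered position index:
  k=0: S(0,+0) = 46.2700
  k=1: S(1,-1) = 39.6040; S(1,+0) = 46.2700; S(1,+1) = 54.0580
  k=2: S(2,-2) = 33.8984; S(2,-1) = 39.6040; S(2,+0) = 46.2700; S(2,+1) = 54.0580; S(2,+2) = 63.1568
  k=3: S(3,-3) = 29.0147; S(3,-2) = 33.8984; S(3,-1) = 39.6040; S(3,+0) = 46.2700; S(3,+1) = 54.0580; S(3,+2) = 63.1568; S(3,+3) = 73.7871
Terminal payoffs V(N, j) = max(S_T - K, 0):
  V(3,-3) = 0.000000; V(3,-2) = 0.000000; V(3,-1) = 0.000000; V(3,+0) = 1.740000; V(3,+1) = 9.527987; V(3,+2) = 18.626817; V(3,+3) = 29.257126
Backward induction: V(k, j) = exp(-r*dt) * [p_u * V(k+1, j+1) + p_m * V(k+1, j) + p_d * V(k+1, j-1)]
  V(2,-2) = exp(-r*dt) * [p_u*0.000000 + p_m*0.000000 + p_d*0.000000] = 0.000000
  V(2,-1) = exp(-r*dt) * [p_u*1.740000 + p_m*0.000000 + p_d*0.000000] = 0.422358
  V(2,+0) = exp(-r*dt) * [p_u*9.527987 + p_m*1.740000 + p_d*0.000000] = 3.438486
  V(2,+1) = exp(-r*dt) * [p_u*18.626817 + p_m*9.527987 + p_d*1.740000] = 10.826130
  V(2,+2) = exp(-r*dt) * [p_u*29.257126 + p_m*18.626817 + p_d*9.527987] = 19.921944
  V(1,-1) = exp(-r*dt) * [p_u*3.438486 + p_m*0.422358 + p_d*0.000000] = 1.107889
  V(1,+0) = exp(-r*dt) * [p_u*10.826130 + p_m*3.438486 + p_d*0.422358] = 4.886554
  V(1,+1) = exp(-r*dt) * [p_u*19.921944 + p_m*10.826130 + p_d*3.438486] = 12.117502
  V(0,+0) = exp(-r*dt) * [p_u*12.117502 + p_m*4.886554 + p_d*1.107889] = 6.192216


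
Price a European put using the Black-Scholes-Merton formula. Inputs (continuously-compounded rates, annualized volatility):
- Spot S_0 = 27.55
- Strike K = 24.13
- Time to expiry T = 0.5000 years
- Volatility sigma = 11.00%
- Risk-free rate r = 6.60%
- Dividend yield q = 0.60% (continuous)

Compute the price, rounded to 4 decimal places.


d1 = (ln(S/K) + (r - q + 0.5*sigma^2) * T) / (sigma * sqrt(T)) = 2.12866983
d2 = d1 - sigma * sqrt(T) = 2.05088809
exp(-rT) = 0.96753856; exp(-qT) = 0.99700450
P = K * exp(-rT) * N(-d2) - S_0 * exp(-qT) * N(-d1)
N(-d1) = 0.01664079; N(-d2) = 0.02013892
P = 24.1300 * 0.96753856 * 0.02013892 - 27.5500 * 0.99700450 * 0.01664079 = 0.0131

Answer: Price = 0.0131


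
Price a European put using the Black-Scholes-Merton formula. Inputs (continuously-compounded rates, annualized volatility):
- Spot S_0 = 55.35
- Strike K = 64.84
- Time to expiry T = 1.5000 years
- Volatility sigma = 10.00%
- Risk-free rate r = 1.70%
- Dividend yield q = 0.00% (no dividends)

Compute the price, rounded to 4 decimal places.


Answer: Price = 8.3700

Derivation:
d1 = (ln(S/K) + (r - q + 0.5*sigma^2) * T) / (sigma * sqrt(T)) = -1.02262962
d2 = d1 - sigma * sqrt(T) = -1.14510410
exp(-rT) = 0.97482238; exp(-qT) = 1.00000000
P = K * exp(-rT) * N(-d2) - S_0 * exp(-qT) * N(-d1)
N(-d1) = 0.84675850; N(-d2) = 0.87391698
P = 64.8400 * 0.97482238 * 0.87391698 - 55.3500 * 1.00000000 * 0.84675850 = 8.3700


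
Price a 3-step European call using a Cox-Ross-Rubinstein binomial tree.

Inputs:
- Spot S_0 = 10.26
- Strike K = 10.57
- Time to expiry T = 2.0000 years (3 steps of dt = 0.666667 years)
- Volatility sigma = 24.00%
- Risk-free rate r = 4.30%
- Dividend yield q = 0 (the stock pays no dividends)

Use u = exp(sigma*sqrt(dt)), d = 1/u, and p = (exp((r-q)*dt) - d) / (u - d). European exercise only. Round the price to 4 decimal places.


dt = T/N = 0.666667
u = exp(sigma*sqrt(dt)) = 1.216477; d = 1/u = 0.822046
p = (exp((r-q)*dt) - d) / (u - d) = 0.524897
Discount per step: exp(-r*dt) = 0.971740
Stock lattice S(k, i) with i counting down-moves:
  k=0: S(0,0) = 10.2600
  k=1: S(1,0) = 12.4811; S(1,1) = 8.4342
  k=2: S(2,0) = 15.1829; S(2,1) = 10.2600; S(2,2) = 6.9333
  k=3: S(3,0) = 18.4697; S(3,1) = 12.4811; S(3,2) = 8.4342; S(3,3) = 5.6995
Terminal payoffs V(N, i) = max(S_T - K, 0):
  V(3,0) = 7.899678; V(3,1) = 1.911057; V(3,2) = 0.000000; V(3,3) = 0.000000
Backward induction: V(k, i) = exp(-r*dt) * [p * V(k+1, i) + (1-p) * V(k+1, i+1)].
  V(2,0) = exp(-r*dt) * [p*7.899678 + (1-p)*1.911057] = 4.911626
  V(2,1) = exp(-r*dt) * [p*1.911057 + (1-p)*0.000000] = 0.974760
  V(2,2) = exp(-r*dt) * [p*0.000000 + (1-p)*0.000000] = 0.000000
  V(1,0) = exp(-r*dt) * [p*4.911626 + (1-p)*0.974760] = 2.955264
  V(1,1) = exp(-r*dt) * [p*0.974760 + (1-p)*0.000000] = 0.497189
  V(0,0) = exp(-r*dt) * [p*2.955264 + (1-p)*0.497189] = 1.736912

Answer: Price = V(0,0) = 1.7369


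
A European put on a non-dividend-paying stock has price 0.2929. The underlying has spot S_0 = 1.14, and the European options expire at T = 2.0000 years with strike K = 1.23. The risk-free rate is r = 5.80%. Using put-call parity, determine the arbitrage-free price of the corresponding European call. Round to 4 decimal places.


Answer: Call price = 0.3376

Derivation:
Put-call parity: C - P = S_0 * exp(-qT) - K * exp(-rT).
S_0 * exp(-qT) = 1.1400 * 1.00000000 = 1.14000000
K * exp(-rT) = 1.2300 * 0.89047522 = 1.09528452
C = P + S*exp(-qT) - K*exp(-rT)
C = 0.2929 + 1.14000000 - 1.09528452 = 0.3376


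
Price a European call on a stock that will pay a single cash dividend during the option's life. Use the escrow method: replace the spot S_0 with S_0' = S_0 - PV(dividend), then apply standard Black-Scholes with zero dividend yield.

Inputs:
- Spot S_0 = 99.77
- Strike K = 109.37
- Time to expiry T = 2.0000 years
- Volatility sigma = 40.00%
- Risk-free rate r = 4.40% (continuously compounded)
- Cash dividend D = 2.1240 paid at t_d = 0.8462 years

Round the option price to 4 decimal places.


PV(D) = D * exp(-r * t_d) = 2.1240 * 0.96345182 = 2.04637166
S_0' = S_0 - PV(D) = 99.7700 - 2.04637166 = 97.72362834
d1 = (ln(S_0'/K) + (r + sigma^2/2)*T) / (sigma*sqrt(T)) = 0.23936757
d2 = d1 - sigma*sqrt(T) = -0.32631785
exp(-rT) = 0.91576088
N(d1) = 0.59458971; N(d2) = 0.37209194
C = S_0' * N(d1) - K * exp(-rT) * N(d2) = 97.72362834 * 0.59458971 - 109.3700 * 0.91576088 * 0.37209194 = 20.8379

Answer: Price = 20.8379


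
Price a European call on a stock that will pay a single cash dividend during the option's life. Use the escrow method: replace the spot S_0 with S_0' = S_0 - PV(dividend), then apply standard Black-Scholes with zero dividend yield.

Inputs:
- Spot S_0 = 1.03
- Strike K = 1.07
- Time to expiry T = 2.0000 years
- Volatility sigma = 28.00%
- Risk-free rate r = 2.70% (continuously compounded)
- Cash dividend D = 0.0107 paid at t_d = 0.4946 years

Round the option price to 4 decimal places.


Answer: Price = 0.1624

Derivation:
PV(D) = D * exp(-r * t_d) = 0.0107 * 0.98673457 = 0.01055806
S_0' = S_0 - PV(D) = 1.0300 - 0.01055806 = 1.01944194
d1 = (ln(S_0'/K) + (r + sigma^2/2)*T) / (sigma*sqrt(T)) = 0.21212373
d2 = d1 - sigma*sqrt(T) = -0.18385607
exp(-rT) = 0.94743211
N(d1) = 0.58399475; N(d2) = 0.42706319
C = S_0' * N(d1) - K * exp(-rT) * N(d2) = 1.01944194 * 0.58399475 - 1.0700 * 0.94743211 * 0.42706319 = 0.1624


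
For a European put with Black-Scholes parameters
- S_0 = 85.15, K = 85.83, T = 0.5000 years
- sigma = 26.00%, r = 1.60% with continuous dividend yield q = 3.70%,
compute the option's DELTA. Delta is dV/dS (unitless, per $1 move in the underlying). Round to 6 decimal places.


d1 = -0.0084536716; d2 = -0.1923014348
phi(d1) = 0.3989280255; exp(-qT) = 0.9816700746; exp(-rT) = 0.9920319148
N(-d1) = 0.5033724869
Delta = -exp(-qT) * N(-d1) = -0.9816700746 * 0.5033724869 = -0.494146

Answer: Delta = -0.494146


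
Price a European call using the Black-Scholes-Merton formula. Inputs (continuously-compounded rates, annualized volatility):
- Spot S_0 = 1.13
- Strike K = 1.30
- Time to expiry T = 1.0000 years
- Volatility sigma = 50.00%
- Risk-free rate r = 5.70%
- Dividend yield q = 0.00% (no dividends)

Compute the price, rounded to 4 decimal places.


d1 = (ln(S/K) + (r - q + 0.5*sigma^2) * T) / (sigma * sqrt(T)) = 0.08370674
d2 = d1 - sigma * sqrt(T) = -0.41629326
exp(-rT) = 0.94459407; exp(-qT) = 1.00000000
C = S_0 * exp(-qT) * N(d1) - K * exp(-rT) * N(d2)
N(d1) = 0.53335520; N(d2) = 0.33859771
C = 1.1300 * 1.00000000 * 0.53335520 - 1.3000 * 0.94459407 * 0.33859771 = 0.1869

Answer: Price = 0.1869


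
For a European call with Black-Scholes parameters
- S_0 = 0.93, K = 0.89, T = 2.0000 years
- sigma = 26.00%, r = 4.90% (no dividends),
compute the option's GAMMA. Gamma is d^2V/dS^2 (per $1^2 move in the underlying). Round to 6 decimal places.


Answer: Gamma = 0.991753

Derivation:
d1 = 0.5699365602; d2 = 0.2022410340
phi(d1) = 0.3391365757; exp(-qT) = 1.0000000000; exp(-rT) = 0.9066489038
Gamma = exp(-qT) * phi(d1) / (S * sigma * sqrt(T)) = 1.0000000000 * 0.3391365757 / (0.9300 * 0.2600 * 1.4142135624) = 0.991753


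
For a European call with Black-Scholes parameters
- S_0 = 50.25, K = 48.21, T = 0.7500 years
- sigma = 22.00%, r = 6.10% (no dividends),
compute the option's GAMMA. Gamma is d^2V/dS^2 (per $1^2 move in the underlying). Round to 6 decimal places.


Answer: Gamma = 0.035763

Derivation:
d1 = 0.5529130190; d2 = 0.3623874302
phi(d1) = 0.3423933911; exp(-qT) = 1.0000000000; exp(-rT) = 0.9552807525
Gamma = exp(-qT) * phi(d1) / (S * sigma * sqrt(T)) = 1.0000000000 * 0.3423933911 / (50.2500 * 0.2200 * 0.8660254038) = 0.035763


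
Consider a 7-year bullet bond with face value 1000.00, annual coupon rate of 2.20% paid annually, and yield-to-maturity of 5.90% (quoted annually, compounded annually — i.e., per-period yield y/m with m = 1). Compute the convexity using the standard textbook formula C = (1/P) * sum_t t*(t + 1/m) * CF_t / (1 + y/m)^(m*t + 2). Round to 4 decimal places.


Coupon per period c = face * coupon_rate / m = 22.000000
Periods per year m = 1; per-period yield y/m = 0.059000
Number of cashflows N = 7
Cashflows (t years, CF_t, discount factor 1/(1+y/m)^(m*t), PV):
  t = 1.0000: CF_t = 22.000000, DF = 0.944287, PV = 20.774315
  t = 2.0000: CF_t = 22.000000, DF = 0.891678, PV = 19.616917
  t = 3.0000: CF_t = 22.000000, DF = 0.842000, PV = 18.524001
  t = 4.0000: CF_t = 22.000000, DF = 0.795090, PV = 17.491975
  t = 5.0000: CF_t = 22.000000, DF = 0.750793, PV = 16.517445
  t = 6.0000: CF_t = 22.000000, DF = 0.708964, PV = 15.597210
  t = 7.0000: CF_t = 1022.000000, DF = 0.669466, PV = 684.193864
Price P = sum_t PV_t = 792.715728
Convexity numerator sum_t t*(t + 1/m) * CF_t / (1+y/m)^(m*t + 2):
  t = 1.0000: term = 37.048002
  t = 2.0000: term = 104.951848
  t = 3.0000: term = 198.209345
  t = 4.0000: term = 311.944200
  t = 5.0000: term = 441.847309
  t = 6.0000: term = 584.122978
  t = 7.0000: term = 34164.516730
Convexity = (1/P) * sum = 35842.640413 / 792.715728 = 45.214998

Answer: Convexity = 45.2150


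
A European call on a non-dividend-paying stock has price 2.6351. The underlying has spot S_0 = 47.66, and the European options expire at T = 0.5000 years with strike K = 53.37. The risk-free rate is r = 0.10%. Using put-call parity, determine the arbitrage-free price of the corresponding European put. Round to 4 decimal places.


Answer: Put price = 8.3184

Derivation:
Put-call parity: C - P = S_0 * exp(-qT) - K * exp(-rT).
S_0 * exp(-qT) = 47.6600 * 1.00000000 = 47.66000000
K * exp(-rT) = 53.3700 * 0.99950012 = 53.34332167
P = C - S*exp(-qT) + K*exp(-rT)
P = 2.6351 - 47.66000000 + 53.34332167 = 8.3184


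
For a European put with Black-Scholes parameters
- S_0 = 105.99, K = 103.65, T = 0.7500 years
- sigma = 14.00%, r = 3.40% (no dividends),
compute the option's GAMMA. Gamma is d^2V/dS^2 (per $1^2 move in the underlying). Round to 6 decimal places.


Answer: Gamma = 0.027991

Derivation:
d1 = 0.4550749973; d2 = 0.3338314407
phi(d1) = 0.3596999167; exp(-qT) = 1.0000000000; exp(-rT) = 0.9748223790
Gamma = exp(-qT) * phi(d1) / (S * sigma * sqrt(T)) = 1.0000000000 * 0.3596999167 / (105.9900 * 0.1400 * 0.8660254038) = 0.027991


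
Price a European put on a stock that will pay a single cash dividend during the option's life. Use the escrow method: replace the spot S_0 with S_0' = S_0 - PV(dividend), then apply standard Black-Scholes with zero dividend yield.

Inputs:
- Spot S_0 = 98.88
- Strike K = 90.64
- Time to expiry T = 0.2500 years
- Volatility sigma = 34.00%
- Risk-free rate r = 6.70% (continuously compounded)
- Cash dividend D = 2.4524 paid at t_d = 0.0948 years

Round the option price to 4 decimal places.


Answer: Price = 3.2925

Derivation:
PV(D) = D * exp(-r * t_d) = 2.4524 * 0.99366853 = 2.43687270
S_0' = S_0 - PV(D) = 98.8800 - 2.43687270 = 96.44312730
d1 = (ln(S_0'/K) + (r + sigma^2/2)*T) / (sigma*sqrt(T)) = 0.54857567
d2 = d1 - sigma*sqrt(T) = 0.37857567
exp(-rT) = 0.98338950
N(-d1) = 0.29164834; N(-d2) = 0.35250150
P = K * exp(-rT) * N(-d2) - S_0' * N(-d1) = 90.6400 * 0.98338950 * 0.35250150 - 96.44312730 * 0.29164834 = 3.2925


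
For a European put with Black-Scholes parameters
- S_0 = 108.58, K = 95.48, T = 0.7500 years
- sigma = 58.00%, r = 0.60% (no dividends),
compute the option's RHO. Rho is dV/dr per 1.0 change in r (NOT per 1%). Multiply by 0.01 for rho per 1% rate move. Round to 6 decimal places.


Answer: Rho = -35.252416

Derivation:
d1 = 0.5160723562; d2 = 0.0137776221
phi(d1) = 0.3492022989; exp(-qT) = 1.0000000000; exp(-rT) = 0.9955101098
N(-d2) = 0.4945036979
Rho = -K*T*exp(-rT)*N(-d2) = -95.4800 * 0.7500 * 0.9955101098 * 0.4945036979 = -35.252416


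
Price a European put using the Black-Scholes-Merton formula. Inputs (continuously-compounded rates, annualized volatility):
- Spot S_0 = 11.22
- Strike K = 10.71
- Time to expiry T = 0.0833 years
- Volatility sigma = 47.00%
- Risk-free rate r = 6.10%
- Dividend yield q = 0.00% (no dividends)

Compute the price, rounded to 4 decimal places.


Answer: Price = 0.3515

Derivation:
d1 = (ln(S/K) + (r - q + 0.5*sigma^2) * T) / (sigma * sqrt(T)) = 0.44822501
d2 = d1 - sigma * sqrt(T) = 0.31257483
exp(-rT) = 0.99493159; exp(-qT) = 1.00000000
P = K * exp(-rT) * N(-d2) - S_0 * exp(-qT) * N(-d1)
N(-d1) = 0.32699541; N(-d2) = 0.37730185
P = 10.7100 * 0.99493159 * 0.37730185 - 11.2200 * 1.00000000 * 0.32699541 = 0.3515


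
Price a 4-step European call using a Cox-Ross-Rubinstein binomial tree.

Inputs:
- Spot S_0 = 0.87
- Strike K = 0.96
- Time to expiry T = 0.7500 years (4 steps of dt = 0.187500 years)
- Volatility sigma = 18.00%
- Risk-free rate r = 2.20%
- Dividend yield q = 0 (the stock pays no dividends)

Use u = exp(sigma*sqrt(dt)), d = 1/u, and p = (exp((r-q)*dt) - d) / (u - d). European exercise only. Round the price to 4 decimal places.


Answer: Price = V(0,0) = 0.0292

Derivation:
dt = T/N = 0.187500
u = exp(sigma*sqrt(dt)) = 1.081060; d = 1/u = 0.925018
p = (exp((r-q)*dt) - d) / (u - d) = 0.507014
Discount per step: exp(-r*dt) = 0.995883
Stock lattice S(k, i) with i counting down-moves:
  k=0: S(0,0) = 0.8700
  k=1: S(1,0) = 0.9405; S(1,1) = 0.8048
  k=2: S(2,0) = 1.0168; S(2,1) = 0.8700; S(2,2) = 0.7444
  k=3: S(3,0) = 1.0992; S(3,1) = 0.9405; S(3,2) = 0.8048; S(3,3) = 0.6886
  k=4: S(4,0) = 1.1883; S(4,1) = 1.0168; S(4,2) = 0.8700; S(4,3) = 0.7444; S(4,4) = 0.6370
Terminal payoffs V(N, i) = max(S_T - K, 0):
  V(4,0) = 0.228280; V(4,1) = 0.056761; V(4,2) = 0.000000; V(4,3) = 0.000000; V(4,4) = 0.000000
Backward induction: V(k, i) = exp(-r*dt) * [p * V(k+1, i) + (1-p) * V(k+1, i+1)].
  V(3,0) = exp(-r*dt) * [p*0.228280 + (1-p)*0.056761] = 0.143132
  V(3,1) = exp(-r*dt) * [p*0.056761 + (1-p)*0.000000] = 0.028660
  V(3,2) = exp(-r*dt) * [p*0.000000 + (1-p)*0.000000] = 0.000000
  V(3,3) = exp(-r*dt) * [p*0.000000 + (1-p)*0.000000] = 0.000000
  V(2,0) = exp(-r*dt) * [p*0.143132 + (1-p)*0.028660] = 0.086342
  V(2,1) = exp(-r*dt) * [p*0.028660 + (1-p)*0.000000] = 0.014471
  V(2,2) = exp(-r*dt) * [p*0.000000 + (1-p)*0.000000] = 0.000000
  V(1,0) = exp(-r*dt) * [p*0.086342 + (1-p)*0.014471] = 0.050701
  V(1,1) = exp(-r*dt) * [p*0.014471 + (1-p)*0.000000] = 0.007307
  V(0,0) = exp(-r*dt) * [p*0.050701 + (1-p)*0.007307] = 0.029188


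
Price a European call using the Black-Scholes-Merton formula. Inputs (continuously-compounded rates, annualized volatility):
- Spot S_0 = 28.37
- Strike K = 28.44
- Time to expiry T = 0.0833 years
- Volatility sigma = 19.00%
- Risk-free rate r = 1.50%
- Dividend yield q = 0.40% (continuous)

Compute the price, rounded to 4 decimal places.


Answer: Price = 0.5991

Derivation:
d1 = (ln(S/K) + (r - q + 0.5*sigma^2) * T) / (sigma * sqrt(T)) = -0.00081133
d2 = d1 - sigma * sqrt(T) = -0.05564863
exp(-rT) = 0.99875128; exp(-qT) = 0.99966686
C = S_0 * exp(-qT) * N(d1) - K * exp(-rT) * N(d2)
N(d1) = 0.49967633; N(d2) = 0.47781086
C = 28.3700 * 0.99966686 * 0.49967633 - 28.4400 * 0.99875128 * 0.47781086 = 0.5991


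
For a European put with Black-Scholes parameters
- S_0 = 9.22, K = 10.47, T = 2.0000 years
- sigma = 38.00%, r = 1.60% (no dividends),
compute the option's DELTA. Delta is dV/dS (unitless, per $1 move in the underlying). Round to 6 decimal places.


d1 = 0.0916652529; d2 = -0.4457359008
phi(d1) = 0.3972697363; exp(-qT) = 1.0000000000; exp(-rT) = 0.9685065821
N(-d1) = 0.4634820026
Delta = -exp(-qT) * N(-d1) = -1.0000000000 * 0.4634820026 = -0.463482

Answer: Delta = -0.463482


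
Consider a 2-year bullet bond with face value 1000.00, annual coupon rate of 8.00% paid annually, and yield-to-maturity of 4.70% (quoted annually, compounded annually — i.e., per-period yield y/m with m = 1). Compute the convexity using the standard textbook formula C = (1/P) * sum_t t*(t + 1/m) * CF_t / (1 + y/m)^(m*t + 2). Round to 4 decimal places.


Coupon per period c = face * coupon_rate / m = 80.000000
Periods per year m = 1; per-period yield y/m = 0.047000
Number of cashflows N = 2
Cashflows (t years, CF_t, discount factor 1/(1+y/m)^(m*t), PV):
  t = 1.0000: CF_t = 80.000000, DF = 0.955110, PV = 76.408787
  t = 2.0000: CF_t = 1080.000000, DF = 0.912235, PV = 985.213586
Price P = sum_t PV_t = 1061.622373
Convexity numerator sum_t t*(t + 1/m) * CF_t / (1+y/m)^(m*t + 2):
  t = 1.0000: term = 139.405509
  t = 2.0000: term = 5392.476723
Convexity = (1/P) * sum = 5531.882233 / 1061.622373 = 5.210782

Answer: Convexity = 5.2108


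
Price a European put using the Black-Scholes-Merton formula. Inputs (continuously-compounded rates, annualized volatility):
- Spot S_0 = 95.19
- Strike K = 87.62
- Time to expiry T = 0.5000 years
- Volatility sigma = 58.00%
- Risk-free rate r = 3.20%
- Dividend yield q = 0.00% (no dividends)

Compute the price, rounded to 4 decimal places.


d1 = (ln(S/K) + (r - q + 0.5*sigma^2) * T) / (sigma * sqrt(T)) = 0.44612491
d2 = d1 - sigma * sqrt(T) = 0.03600298
exp(-rT) = 0.98412732; exp(-qT) = 1.00000000
P = K * exp(-rT) * N(-d2) - S_0 * exp(-qT) * N(-d1)
N(-d1) = 0.32775351; N(-d2) = 0.48563999
P = 87.6200 * 0.98412732 * 0.48563999 - 95.1900 * 1.00000000 * 0.32775351 = 10.6775

Answer: Price = 10.6775


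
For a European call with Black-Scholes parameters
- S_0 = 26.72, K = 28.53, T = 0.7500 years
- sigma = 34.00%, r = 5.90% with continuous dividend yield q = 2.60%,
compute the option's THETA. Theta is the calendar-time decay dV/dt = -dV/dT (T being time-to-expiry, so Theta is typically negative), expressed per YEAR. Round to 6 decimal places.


d1 = 0.0086812541; d2 = -0.2857673832
phi(d1) = 0.3989272477; exp(-qT) = 0.9806888952; exp(-rT) = 0.9567147489
Theta = -S*exp(-qT)*phi(d1)*sigma/(2*sqrt(T)) - r*K*exp(-rT)*N(d2) + q*S*exp(-qT)*N(d1)
N(d1) = 0.5034632758; N(d2) = 0.3875281456; sqrt(T) = 0.8660254038
Term 1 = -26.7200 * 0.9806888952 * 0.3989272477 * 0.3400 / (2 * 0.8660254038) = -2.0520110815
Term 2 = -0.0590 * 28.5300 * 0.9567147489 * 0.3875281456 = -0.6240789046
Term 3 = 0.0260 * 26.7200 * 0.9806888952 * 0.5034632758 = 0.3430116389
Theta = -2.0520110815 + (-0.6240789046) + (0.3430116389) = -2.333078

Answer: Theta = -2.333078


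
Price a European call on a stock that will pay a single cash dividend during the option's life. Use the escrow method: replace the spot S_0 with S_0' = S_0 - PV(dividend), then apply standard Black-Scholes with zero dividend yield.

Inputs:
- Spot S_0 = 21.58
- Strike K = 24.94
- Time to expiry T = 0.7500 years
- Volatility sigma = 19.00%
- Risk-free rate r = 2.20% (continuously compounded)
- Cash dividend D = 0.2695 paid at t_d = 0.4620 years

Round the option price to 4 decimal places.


PV(D) = D * exp(-r * t_d) = 0.2695 * 0.98988748 = 0.26677468
S_0' = S_0 - PV(D) = 21.5800 - 0.26677468 = 21.31322532
d1 = (ln(S_0'/K) + (r + sigma^2/2)*T) / (sigma*sqrt(T)) = -0.77248040
d2 = d1 - sigma*sqrt(T) = -0.93702522
exp(-rT) = 0.98363538
N(d1) = 0.21991498; N(d2) = 0.17437279
C = S_0' * N(d1) - K * exp(-rT) * N(d2) = 21.31322532 * 0.21991498 - 24.9400 * 0.98363538 * 0.17437279 = 0.4094

Answer: Price = 0.4094


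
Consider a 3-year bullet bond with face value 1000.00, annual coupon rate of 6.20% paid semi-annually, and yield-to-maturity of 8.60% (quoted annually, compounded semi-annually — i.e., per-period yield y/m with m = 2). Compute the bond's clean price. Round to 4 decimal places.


Coupon per period c = face * coupon_rate / m = 31.000000
Periods per year m = 2; per-period yield y/m = 0.043000
Number of cashflows N = 6
Cashflows (t years, CF_t, discount factor 1/(1+y/m)^(m*t), PV):
  t = 0.5000: CF_t = 31.000000, DF = 0.958773, PV = 29.721956
  t = 1.0000: CF_t = 31.000000, DF = 0.919245, PV = 28.496602
  t = 1.5000: CF_t = 31.000000, DF = 0.881347, PV = 27.321766
  t = 2.0000: CF_t = 31.000000, DF = 0.845012, PV = 26.195365
  t = 2.5000: CF_t = 31.000000, DF = 0.810174, PV = 25.115403
  t = 3.0000: CF_t = 1031.000000, DF = 0.776773, PV = 800.853015
Price P = sum_t PV_t = 937.704107

Answer: Price = 937.7041


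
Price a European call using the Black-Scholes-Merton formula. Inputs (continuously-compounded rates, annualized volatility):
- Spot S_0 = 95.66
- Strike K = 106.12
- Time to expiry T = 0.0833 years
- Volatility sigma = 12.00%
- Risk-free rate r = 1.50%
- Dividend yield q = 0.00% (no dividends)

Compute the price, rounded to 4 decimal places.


Answer: Price = 0.0015

Derivation:
d1 = (ln(S/K) + (r - q + 0.5*sigma^2) * T) / (sigma * sqrt(T)) = -2.94279535
d2 = d1 - sigma * sqrt(T) = -2.97742944
exp(-rT) = 0.99875128; exp(-qT) = 1.00000000
C = S_0 * exp(-qT) * N(d1) - K * exp(-rT) * N(d2)
N(d1) = 0.00162632; N(d2) = 0.00145338
C = 95.6600 * 1.00000000 * 0.00162632 - 106.1200 * 0.99875128 * 0.00145338 = 0.0015


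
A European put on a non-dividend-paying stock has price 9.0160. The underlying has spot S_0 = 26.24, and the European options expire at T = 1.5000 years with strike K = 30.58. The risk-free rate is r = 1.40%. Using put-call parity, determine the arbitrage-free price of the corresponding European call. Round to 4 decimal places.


Answer: Call price = 5.3115

Derivation:
Put-call parity: C - P = S_0 * exp(-qT) - K * exp(-rT).
S_0 * exp(-qT) = 26.2400 * 1.00000000 = 26.24000000
K * exp(-rT) = 30.5800 * 0.97921896 = 29.94451594
C = P + S*exp(-qT) - K*exp(-rT)
C = 9.0160 + 26.24000000 - 29.94451594 = 5.3115


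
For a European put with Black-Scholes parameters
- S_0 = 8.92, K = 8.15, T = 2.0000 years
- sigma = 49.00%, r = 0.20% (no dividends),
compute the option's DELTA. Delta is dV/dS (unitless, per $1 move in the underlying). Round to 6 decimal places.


Answer: Delta = -0.314714

Derivation:
d1 = 0.4825325815; d2 = -0.2104320640
phi(d1) = 0.3550994530; exp(-qT) = 1.0000000000; exp(-rT) = 0.9960079893
N(-d1) = 0.3147138294
Delta = -exp(-qT) * N(-d1) = -1.0000000000 * 0.3147138294 = -0.314714


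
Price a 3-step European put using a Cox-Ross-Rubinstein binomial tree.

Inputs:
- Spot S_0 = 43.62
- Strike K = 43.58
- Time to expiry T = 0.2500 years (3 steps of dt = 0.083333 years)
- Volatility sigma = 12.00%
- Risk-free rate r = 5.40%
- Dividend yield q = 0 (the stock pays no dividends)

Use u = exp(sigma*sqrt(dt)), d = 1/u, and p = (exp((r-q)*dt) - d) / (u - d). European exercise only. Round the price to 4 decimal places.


dt = T/N = 0.083333
u = exp(sigma*sqrt(dt)) = 1.035248; d = 1/u = 0.965952
p = (exp((r-q)*dt) - d) / (u - d) = 0.556426
Discount per step: exp(-r*dt) = 0.995510
Stock lattice S(k, i) with i counting down-moves:
  k=0: S(0,0) = 43.6200
  k=1: S(1,0) = 45.1575; S(1,1) = 42.1348
  k=2: S(2,0) = 46.7492; S(2,1) = 43.6200; S(2,2) = 40.7002
  k=3: S(3,0) = 48.3970; S(3,1) = 45.1575; S(3,2) = 42.1348; S(3,3) = 39.3145
Terminal payoffs V(N, i) = max(K - S_T, 0):
  V(3,0) = 0.000000; V(3,1) = 0.000000; V(3,2) = 1.445169; V(3,3) = 4.265527
Backward induction: V(k, i) = exp(-r*dt) * [p * V(k+1, i) + (1-p) * V(k+1, i+1)].
  V(2,0) = exp(-r*dt) * [p*0.000000 + (1-p)*0.000000] = 0.000000
  V(2,1) = exp(-r*dt) * [p*0.000000 + (1-p)*1.445169] = 0.638161
  V(2,2) = exp(-r*dt) * [p*1.445169 + (1-p)*4.265527] = 2.684101
  V(1,0) = exp(-r*dt) * [p*0.000000 + (1-p)*0.638161] = 0.281801
  V(1,1) = exp(-r*dt) * [p*0.638161 + (1-p)*2.684101] = 1.538747
  V(0,0) = exp(-r*dt) * [p*0.281801 + (1-p)*1.538747] = 0.835581

Answer: Price = V(0,0) = 0.8356


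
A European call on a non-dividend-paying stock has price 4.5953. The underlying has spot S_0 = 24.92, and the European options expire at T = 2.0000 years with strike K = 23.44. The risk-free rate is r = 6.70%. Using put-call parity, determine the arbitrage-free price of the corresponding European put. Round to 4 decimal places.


Put-call parity: C - P = S_0 * exp(-qT) - K * exp(-rT).
S_0 * exp(-qT) = 24.9200 * 1.00000000 = 24.92000000
K * exp(-rT) = 23.4400 * 0.87459006 = 20.50039111
P = C - S*exp(-qT) + K*exp(-rT)
P = 4.5953 - 24.92000000 + 20.50039111 = 0.1757

Answer: Put price = 0.1757


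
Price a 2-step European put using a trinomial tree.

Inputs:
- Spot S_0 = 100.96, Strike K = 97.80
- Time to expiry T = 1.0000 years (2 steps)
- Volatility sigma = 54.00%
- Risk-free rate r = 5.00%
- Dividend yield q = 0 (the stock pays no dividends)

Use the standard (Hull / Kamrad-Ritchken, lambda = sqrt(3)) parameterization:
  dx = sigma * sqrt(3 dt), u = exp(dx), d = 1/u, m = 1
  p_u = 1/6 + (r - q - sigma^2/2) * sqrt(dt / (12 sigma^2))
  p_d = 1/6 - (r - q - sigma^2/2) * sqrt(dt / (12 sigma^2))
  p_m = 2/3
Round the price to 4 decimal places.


Answer: Price = V(0,0) = 14.5327

Derivation:
dt = T/N = 0.500000; dx = sigma*sqrt(3*dt) = 0.661362
u = exp(dx) = 1.937430; d = 1/u = 0.516148
p_u = 0.130454, p_m = 0.666667, p_d = 0.202880
Discount per step: exp(-r*dt) = 0.975310
Stock lattice S(k, j) with j the centered position index:
  k=0: S(0,+0) = 100.9600
  k=1: S(1,-1) = 52.1103; S(1,+0) = 100.9600; S(1,+1) = 195.6029
  k=2: S(2,-2) = 26.8966; S(2,-1) = 52.1103; S(2,+0) = 100.9600; S(2,+1) = 195.6029; S(2,+2) = 378.9669
Terminal payoffs V(N, j) = max(K - S_T, 0):
  V(2,-2) = 70.903399; V(2,-1) = 45.689724; V(2,+0) = 0.000000; V(2,+1) = 0.000000; V(2,+2) = 0.000000
Backward induction: V(k, j) = exp(-r*dt) * [p_u * V(k+1, j+1) + p_m * V(k+1, j) + p_d * V(k+1, j-1)]
  V(1,-1) = exp(-r*dt) * [p_u*0.000000 + p_m*45.689724 + p_d*70.903399] = 43.737464
  V(1,+0) = exp(-r*dt) * [p_u*0.000000 + p_m*0.000000 + p_d*45.689724] = 9.040657
  V(1,+1) = exp(-r*dt) * [p_u*0.000000 + p_m*0.000000 + p_d*0.000000] = 0.000000
  V(0,+0) = exp(-r*dt) * [p_u*0.000000 + p_m*9.040657 + p_d*43.737464] = 14.532657


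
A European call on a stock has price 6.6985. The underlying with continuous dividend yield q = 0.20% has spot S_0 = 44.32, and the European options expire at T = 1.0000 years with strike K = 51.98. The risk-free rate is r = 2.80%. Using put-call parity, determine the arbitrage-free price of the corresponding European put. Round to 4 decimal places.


Answer: Put price = 13.0118

Derivation:
Put-call parity: C - P = S_0 * exp(-qT) - K * exp(-rT).
S_0 * exp(-qT) = 44.3200 * 0.99800200 = 44.23144858
K * exp(-rT) = 51.9800 * 0.97238837 = 50.54474731
P = C - S*exp(-qT) + K*exp(-rT)
P = 6.6985 - 44.23144858 + 50.54474731 = 13.0118


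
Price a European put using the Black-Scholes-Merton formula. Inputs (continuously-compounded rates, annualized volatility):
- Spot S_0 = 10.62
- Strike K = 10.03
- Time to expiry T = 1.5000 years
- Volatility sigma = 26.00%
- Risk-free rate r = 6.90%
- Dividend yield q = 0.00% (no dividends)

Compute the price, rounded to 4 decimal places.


Answer: Price = 0.6090

Derivation:
d1 = (ln(S/K) + (r - q + 0.5*sigma^2) * T) / (sigma * sqrt(T)) = 0.66374393
d2 = d1 - sigma * sqrt(T) = 0.34531027
exp(-rT) = 0.90167602; exp(-qT) = 1.00000000
P = K * exp(-rT) * N(-d2) - S_0 * exp(-qT) * N(-d1)
N(-d1) = 0.25342711; N(-d2) = 0.36493057
P = 10.0300 * 0.90167602 * 0.36493057 - 10.6200 * 1.00000000 * 0.25342711 = 0.6090


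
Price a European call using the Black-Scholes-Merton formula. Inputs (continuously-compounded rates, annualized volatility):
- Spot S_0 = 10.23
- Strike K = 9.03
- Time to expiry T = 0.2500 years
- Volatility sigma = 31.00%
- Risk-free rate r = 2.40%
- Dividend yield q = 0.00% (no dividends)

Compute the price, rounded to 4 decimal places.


d1 = (ln(S/K) + (r - q + 0.5*sigma^2) * T) / (sigma * sqrt(T)) = 0.92119169
d2 = d1 - sigma * sqrt(T) = 0.76619169
exp(-rT) = 0.99401796; exp(-qT) = 1.00000000
C = S_0 * exp(-qT) * N(d1) - K * exp(-rT) * N(d2)
N(d1) = 0.82152482; N(d2) = 0.77821888
C = 10.2300 * 1.00000000 * 0.82152482 - 9.0300 * 0.99401796 * 0.77821888 = 1.4189

Answer: Price = 1.4189
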